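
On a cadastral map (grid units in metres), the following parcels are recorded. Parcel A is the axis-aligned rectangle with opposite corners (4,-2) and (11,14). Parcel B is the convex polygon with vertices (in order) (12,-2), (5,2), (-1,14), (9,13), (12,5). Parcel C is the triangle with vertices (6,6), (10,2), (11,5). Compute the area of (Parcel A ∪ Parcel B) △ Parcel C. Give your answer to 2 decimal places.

135.80

|Parcel A ∪ Parcel B| = 143.7976.
|(Parcel A ∪ Parcel B) ∩ Parcel C| = 8.
|(Parcel A ∪ Parcel B) △ Parcel C| = 143.7976 + 8 − 16 = 135.80.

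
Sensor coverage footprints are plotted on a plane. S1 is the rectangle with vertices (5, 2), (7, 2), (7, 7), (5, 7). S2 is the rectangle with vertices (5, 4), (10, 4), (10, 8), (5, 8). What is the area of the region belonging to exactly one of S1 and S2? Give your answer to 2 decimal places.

|S1∩S2|: x∈[5,7], y∈[4,7] → 2·3 = 6.
|S1 △ S2| = |S1| + |S2| − 2·|S1∩S2| = 10 + 20 − 12 = 18.00.

18.00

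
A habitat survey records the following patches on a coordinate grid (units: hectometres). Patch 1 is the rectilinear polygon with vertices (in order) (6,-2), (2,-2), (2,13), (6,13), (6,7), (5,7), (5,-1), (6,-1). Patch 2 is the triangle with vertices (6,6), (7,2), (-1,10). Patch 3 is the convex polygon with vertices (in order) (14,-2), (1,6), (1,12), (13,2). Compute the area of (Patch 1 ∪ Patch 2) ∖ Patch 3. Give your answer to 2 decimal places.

35.35

|Patch 1 ∪ Patch 2| = 58.2143.
|(Patch 1 ∪ Patch 2) ∩ Patch 3| = 22.8634.
|(Patch 1 ∪ Patch 2) ∖ Patch 3| = 58.2143 − 22.8634 = 35.35.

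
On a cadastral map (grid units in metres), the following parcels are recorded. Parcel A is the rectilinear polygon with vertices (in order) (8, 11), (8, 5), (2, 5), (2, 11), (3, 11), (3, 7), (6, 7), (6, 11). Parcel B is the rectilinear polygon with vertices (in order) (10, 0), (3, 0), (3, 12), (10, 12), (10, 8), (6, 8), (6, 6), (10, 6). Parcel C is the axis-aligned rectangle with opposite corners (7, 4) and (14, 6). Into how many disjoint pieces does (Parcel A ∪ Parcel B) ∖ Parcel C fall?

(Parcel A ∪ Parcel B) ∖ Parcel C is a single connected region.

1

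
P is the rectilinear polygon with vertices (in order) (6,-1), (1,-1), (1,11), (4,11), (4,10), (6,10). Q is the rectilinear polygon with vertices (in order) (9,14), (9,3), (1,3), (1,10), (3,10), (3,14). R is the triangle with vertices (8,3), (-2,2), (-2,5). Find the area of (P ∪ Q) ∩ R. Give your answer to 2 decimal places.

7.15

The region (P ∪ Q) ∩ R is the polygon with vertices (1,3), (1,4.4), (8,3), (6,3), (6,2.8), (1,2.3).
By the shoelace formula its area is 7.15.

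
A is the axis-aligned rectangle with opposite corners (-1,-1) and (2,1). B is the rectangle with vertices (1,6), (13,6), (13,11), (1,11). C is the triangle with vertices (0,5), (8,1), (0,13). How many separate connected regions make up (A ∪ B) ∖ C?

(A ∪ B) ∖ C splits into 2 disjoint pieces (area 6, area 50).

2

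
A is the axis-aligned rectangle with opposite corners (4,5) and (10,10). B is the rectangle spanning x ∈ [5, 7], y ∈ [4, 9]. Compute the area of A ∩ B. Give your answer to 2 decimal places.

|A∩B|: x∈[5,7], y∈[5,9] → 2·4 = 8.

8.00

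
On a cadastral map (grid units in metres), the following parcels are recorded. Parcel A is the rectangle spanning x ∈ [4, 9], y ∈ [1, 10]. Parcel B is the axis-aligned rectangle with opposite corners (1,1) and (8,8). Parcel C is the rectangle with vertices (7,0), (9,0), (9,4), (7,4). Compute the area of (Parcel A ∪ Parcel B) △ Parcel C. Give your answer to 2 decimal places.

|Parcel A ∪ Parcel B| = 66.
|(Parcel A ∪ Parcel B) ∩ Parcel C| = 6.
|(Parcel A ∪ Parcel B) △ Parcel C| = 66 + 8 − 12 = 62.00.

62.00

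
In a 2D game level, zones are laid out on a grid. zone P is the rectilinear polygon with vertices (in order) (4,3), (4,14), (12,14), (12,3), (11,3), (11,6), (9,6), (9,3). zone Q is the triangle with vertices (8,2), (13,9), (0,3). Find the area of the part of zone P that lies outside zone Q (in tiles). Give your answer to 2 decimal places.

62.43

|zone P| = 82, |zone P∩zone Q| = 19.567.
|zone P ∖ zone Q| = |zone P| − |zone P∩zone Q| = 82 − 19.567 = 62.43.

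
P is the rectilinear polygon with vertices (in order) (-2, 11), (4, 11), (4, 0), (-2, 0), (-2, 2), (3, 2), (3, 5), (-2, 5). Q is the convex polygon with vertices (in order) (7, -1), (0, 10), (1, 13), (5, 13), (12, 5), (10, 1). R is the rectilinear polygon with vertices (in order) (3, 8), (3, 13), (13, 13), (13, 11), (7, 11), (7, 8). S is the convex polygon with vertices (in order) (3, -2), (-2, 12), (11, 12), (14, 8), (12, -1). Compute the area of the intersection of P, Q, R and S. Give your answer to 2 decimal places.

The intersection is the polygon with vertices (3,8), (3,11), (4,11), (4,8).
By the shoelace formula its area is 3.00.

3.00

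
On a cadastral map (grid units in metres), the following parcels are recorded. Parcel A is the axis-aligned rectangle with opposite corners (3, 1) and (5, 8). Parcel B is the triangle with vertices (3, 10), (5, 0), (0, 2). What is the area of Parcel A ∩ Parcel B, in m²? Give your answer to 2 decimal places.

The intersection is the polygon with vertices (3,1), (3,8), (3.4,8), (4.8,1).
By the shoelace formula its area is 7.70.

7.70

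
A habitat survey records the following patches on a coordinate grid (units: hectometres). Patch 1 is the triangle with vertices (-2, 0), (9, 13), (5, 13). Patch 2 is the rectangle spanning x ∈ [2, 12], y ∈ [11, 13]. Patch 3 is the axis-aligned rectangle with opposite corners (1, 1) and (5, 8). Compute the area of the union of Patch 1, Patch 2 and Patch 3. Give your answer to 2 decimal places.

By inclusion–exclusion:
Individual areas: |Patch 1| = 26, |Patch 2| = 20, |Patch 3| = 28.
|Patch 1∩Patch 2| = 7.3846.
|Patch 1∩Patch 3| = 6.8072.
|Patch 2∩Patch 3| = 0 (no overlap).
|Patch 1∩Patch 2∩Patch 3| = 0.
|Patch 1 ∪ Patch 2 ∪ Patch 3| = 74 − 14.1918 + 0 = 59.81.

59.81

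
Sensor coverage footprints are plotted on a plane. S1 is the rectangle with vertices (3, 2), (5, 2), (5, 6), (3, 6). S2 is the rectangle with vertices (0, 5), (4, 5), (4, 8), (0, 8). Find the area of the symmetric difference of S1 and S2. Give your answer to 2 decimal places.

|S1∩S2|: x∈[3,4], y∈[5,6] → 1·1 = 1.
|S1 △ S2| = |S1| + |S2| − 2·|S1∩S2| = 8 + 12 − 2 = 18.00.

18.00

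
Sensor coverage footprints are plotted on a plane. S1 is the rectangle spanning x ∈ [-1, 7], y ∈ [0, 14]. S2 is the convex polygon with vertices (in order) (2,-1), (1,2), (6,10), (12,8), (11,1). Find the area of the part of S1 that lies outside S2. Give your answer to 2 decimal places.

|S1| = 112, |S1∩S2| = 39.1389.
|S1 ∖ S2| = |S1| − |S1∩S2| = 112 − 39.1389 = 72.86.

72.86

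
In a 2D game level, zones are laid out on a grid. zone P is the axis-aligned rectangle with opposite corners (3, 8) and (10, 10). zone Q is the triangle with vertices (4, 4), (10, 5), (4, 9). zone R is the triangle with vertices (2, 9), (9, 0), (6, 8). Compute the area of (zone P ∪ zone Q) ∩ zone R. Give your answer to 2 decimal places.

9.02

|zone P ∪ zone Q| = 28.25.
|(zone P ∪ zone Q) ∩ zone R| = 9.02.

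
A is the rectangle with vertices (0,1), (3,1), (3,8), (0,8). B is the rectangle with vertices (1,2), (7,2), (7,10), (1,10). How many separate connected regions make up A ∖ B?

1

A ∖ B is a single connected region.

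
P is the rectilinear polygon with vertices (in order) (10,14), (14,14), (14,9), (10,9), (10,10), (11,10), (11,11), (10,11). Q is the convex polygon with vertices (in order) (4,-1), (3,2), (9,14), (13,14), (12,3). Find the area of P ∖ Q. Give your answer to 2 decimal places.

|P| = 19, |P∩Q| = 12.8636.
|P ∖ Q| = |P| − |P∩Q| = 19 − 12.8636 = 6.14.

6.14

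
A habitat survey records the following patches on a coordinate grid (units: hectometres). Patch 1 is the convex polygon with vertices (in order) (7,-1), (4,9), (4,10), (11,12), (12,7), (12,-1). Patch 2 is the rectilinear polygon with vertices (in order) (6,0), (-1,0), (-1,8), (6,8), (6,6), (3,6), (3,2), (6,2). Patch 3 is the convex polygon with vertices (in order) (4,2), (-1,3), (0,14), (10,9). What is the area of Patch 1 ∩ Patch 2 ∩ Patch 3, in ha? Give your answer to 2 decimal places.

The intersection is the polygon with vertices (6,8), (6,6), (4.9,6), (4.3,8).
By the shoelace formula its area is 2.80.

2.80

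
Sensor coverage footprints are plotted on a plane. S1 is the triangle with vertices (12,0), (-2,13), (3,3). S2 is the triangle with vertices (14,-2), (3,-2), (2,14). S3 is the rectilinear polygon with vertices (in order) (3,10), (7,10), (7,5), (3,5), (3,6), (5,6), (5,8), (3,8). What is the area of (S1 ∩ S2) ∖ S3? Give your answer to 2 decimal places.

|S1 ∩ S2| = 26.773.
|(S1 ∩ S2) ∩ S3| = 3.2802.
|(S1 ∩ S2) ∖ S3| = 26.773 − 3.2802 = 23.49.

23.49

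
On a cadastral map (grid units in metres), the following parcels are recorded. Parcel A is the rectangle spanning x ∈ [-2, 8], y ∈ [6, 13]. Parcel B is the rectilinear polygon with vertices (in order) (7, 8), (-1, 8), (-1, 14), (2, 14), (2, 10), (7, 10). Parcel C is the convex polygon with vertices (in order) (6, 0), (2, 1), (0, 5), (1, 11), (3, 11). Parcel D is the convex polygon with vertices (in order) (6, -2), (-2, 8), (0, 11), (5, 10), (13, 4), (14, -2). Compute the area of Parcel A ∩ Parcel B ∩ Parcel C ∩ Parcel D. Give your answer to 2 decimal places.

The intersection is the polygon with vertices (3.273,10), (3.818,8), (0.5,8), (0.968,10.806), (2,10.6), (2,10).
By the shoelace formula its area is 6.54.

6.54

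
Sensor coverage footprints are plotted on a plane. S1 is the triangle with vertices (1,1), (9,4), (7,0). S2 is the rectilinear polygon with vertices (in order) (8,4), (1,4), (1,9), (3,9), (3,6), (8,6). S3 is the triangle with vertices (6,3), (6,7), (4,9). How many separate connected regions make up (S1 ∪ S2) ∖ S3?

(S1 ∪ S2) ∖ S3 splits into 3 disjoint pieces (area 13, area 14.6667, area 4).

3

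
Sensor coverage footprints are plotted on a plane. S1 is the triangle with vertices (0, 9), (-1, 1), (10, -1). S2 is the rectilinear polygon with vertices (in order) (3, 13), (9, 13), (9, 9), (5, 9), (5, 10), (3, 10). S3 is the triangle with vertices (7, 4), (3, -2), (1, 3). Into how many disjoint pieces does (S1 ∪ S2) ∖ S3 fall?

3

(S1 ∪ S2) ∖ S3 splits into 3 disjoint pieces (area 8.7811, area 23.7829, area 22).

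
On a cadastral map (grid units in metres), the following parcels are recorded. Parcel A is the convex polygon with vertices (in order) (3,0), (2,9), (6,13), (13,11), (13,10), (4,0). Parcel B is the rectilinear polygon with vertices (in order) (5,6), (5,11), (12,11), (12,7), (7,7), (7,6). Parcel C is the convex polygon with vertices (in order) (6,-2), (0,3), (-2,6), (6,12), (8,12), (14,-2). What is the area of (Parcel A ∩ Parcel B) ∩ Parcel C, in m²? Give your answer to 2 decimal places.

19.14

The region (Parcel A ∩ Parcel B) ∩ Parcel C is the polygon with vertices (7,7), (7,6), (5,6), (5,11), (8.429,11), (10.143,7).
By the shoelace formula its area is 19.14.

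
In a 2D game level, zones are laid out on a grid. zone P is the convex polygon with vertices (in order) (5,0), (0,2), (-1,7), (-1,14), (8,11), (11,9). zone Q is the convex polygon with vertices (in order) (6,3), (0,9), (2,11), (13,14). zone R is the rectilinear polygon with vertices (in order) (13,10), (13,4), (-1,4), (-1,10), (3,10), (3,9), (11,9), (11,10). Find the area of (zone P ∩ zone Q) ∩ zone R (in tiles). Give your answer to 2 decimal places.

31.14

The region (zone P ∩ zone Q) ∩ zone R is the polygon with vertices (6.636,4), (5,4), (0,9), (1,10), (3,10), (3,9), (9.818,9).
By the shoelace formula its area is 31.14.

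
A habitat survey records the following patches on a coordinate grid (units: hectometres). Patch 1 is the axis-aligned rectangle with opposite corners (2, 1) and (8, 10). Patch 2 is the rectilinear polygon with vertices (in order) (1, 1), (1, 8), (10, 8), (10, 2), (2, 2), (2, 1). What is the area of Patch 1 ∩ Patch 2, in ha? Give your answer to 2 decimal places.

36.00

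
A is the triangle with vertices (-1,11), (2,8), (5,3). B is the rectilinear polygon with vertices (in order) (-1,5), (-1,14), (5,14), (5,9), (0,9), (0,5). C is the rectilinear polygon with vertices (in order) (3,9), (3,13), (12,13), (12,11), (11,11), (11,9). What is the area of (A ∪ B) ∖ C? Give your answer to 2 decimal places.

28.50

|A ∪ B| = 36.5.
|(A ∪ B) ∩ C| = 8.
|(A ∪ B) ∖ C| = 36.5 − 8 = 28.50.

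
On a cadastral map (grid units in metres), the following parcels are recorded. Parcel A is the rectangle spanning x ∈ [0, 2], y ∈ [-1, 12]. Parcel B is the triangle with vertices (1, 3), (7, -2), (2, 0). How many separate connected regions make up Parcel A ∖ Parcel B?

1

Parcel A ∖ Parcel B is a single connected region.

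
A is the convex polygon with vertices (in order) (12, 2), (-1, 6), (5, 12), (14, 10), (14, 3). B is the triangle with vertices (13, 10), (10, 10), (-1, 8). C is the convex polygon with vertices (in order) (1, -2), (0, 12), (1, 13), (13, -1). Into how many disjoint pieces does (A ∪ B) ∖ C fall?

(A ∪ B) ∖ C splits into 3 disjoint pieces (area 1.2734, area 0.0315, area 65.3961).

3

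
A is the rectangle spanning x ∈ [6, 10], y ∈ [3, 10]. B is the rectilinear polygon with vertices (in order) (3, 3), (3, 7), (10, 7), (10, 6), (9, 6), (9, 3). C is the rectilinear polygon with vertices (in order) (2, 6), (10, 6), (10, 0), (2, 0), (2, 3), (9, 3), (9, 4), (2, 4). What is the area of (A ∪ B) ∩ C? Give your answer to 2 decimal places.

|A ∪ B| = 40.
|(A ∪ B) ∩ C| = 15.00.

15.00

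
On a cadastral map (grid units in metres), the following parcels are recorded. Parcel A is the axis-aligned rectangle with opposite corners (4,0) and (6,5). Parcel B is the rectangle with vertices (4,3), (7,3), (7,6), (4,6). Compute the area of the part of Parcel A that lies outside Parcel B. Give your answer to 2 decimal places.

6.00

|Parcel A∩Parcel B|: x∈[4,6], y∈[3,5] → 2·2 = 4.
|Parcel A| = 10.
|Parcel A ∖ Parcel B| = |Parcel A| − |Parcel A∩Parcel B| = 10 − 4 = 6.00.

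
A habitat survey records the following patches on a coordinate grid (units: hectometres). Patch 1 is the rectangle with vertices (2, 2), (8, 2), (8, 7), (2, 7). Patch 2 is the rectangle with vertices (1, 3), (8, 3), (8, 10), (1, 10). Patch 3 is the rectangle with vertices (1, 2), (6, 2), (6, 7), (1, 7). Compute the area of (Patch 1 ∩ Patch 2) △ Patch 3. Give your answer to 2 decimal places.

17.00

|Patch 1 ∩ Patch 2| = 24.
|(Patch 1 ∩ Patch 2) ∩ Patch 3| = 16.
|(Patch 1 ∩ Patch 2) △ Patch 3| = 24 + 25 − 32 = 17.00.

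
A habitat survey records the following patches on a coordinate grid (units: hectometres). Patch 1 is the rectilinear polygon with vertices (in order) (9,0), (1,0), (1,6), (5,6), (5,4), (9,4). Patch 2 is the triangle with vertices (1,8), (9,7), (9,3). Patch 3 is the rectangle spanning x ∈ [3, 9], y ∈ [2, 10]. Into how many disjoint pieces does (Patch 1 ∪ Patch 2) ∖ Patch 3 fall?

(Patch 1 ∪ Patch 2) ∖ Patch 3 splits into 2 disjoint pieces (area 24, area 1).

2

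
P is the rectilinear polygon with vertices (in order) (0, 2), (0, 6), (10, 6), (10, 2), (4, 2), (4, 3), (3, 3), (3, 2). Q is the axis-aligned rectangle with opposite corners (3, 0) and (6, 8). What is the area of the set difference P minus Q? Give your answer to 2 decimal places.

|P| = 39, |P∩Q| = 11.
|P ∖ Q| = |P| − |P∩Q| = 39 − 11 = 28.00.

28.00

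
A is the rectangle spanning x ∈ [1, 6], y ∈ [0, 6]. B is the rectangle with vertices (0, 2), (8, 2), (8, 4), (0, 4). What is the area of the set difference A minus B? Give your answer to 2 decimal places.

20.00

|A∩B|: x∈[1,6], y∈[2,4] → 5·2 = 10.
|A| = 30.
|A ∖ B| = |A| − |A∩B| = 30 − 10 = 20.00.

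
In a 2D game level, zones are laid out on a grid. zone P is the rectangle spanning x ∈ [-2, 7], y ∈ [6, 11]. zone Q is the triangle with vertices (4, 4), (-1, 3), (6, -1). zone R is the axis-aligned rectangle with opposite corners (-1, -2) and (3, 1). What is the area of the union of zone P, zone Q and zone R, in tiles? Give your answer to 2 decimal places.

By inclusion–exclusion:
Individual areas: |zone P| = 45, |zone Q| = 13.5, |zone R| = 12.
|zone P∩zone Q| = 0.
|zone P∩zone R| = 0 (no overlap).
|zone Q∩zone R| = 0.0714.
|zone P∩zone Q∩zone R| = 0.
|zone P ∪ zone Q ∪ zone R| = 70.5 − 0.0714 + 0 = 70.43.

70.43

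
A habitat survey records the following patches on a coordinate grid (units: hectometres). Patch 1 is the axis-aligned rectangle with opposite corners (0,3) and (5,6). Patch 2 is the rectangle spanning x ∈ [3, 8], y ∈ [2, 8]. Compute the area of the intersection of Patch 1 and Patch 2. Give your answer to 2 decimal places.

6.00

|Patch 1∩Patch 2|: x∈[3,5], y∈[3,6] → 2·3 = 6.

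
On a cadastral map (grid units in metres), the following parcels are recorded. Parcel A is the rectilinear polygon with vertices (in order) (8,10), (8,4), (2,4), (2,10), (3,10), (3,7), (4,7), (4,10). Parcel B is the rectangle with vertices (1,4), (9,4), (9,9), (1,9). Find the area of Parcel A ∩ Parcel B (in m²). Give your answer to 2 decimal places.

The intersection is the polygon with vertices (8,4), (2,4), (2,9), (3,9), (3,7), (4,7), (4,9), (8,9).
By the shoelace formula its area is 28.00.

28.00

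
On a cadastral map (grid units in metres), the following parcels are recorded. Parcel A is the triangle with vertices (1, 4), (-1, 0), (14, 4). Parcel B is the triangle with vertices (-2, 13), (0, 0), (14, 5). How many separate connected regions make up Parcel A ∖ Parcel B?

2

Parcel A ∖ Parcel B splits into 2 disjoint pieces (area 0.6366, area 4.1263).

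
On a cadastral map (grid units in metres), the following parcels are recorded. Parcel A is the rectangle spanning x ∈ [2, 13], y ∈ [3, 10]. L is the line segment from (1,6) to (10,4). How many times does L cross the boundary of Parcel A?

1

The segment meets the boundary at (2,5.778).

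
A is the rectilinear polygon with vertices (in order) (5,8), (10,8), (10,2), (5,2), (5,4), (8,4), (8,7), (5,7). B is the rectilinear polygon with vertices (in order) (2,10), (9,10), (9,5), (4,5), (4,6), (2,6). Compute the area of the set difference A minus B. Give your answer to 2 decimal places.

15.00

|A| = 21, |A∩B| = 6.
|A ∖ B| = |A| − |A∩B| = 21 − 6 = 15.00.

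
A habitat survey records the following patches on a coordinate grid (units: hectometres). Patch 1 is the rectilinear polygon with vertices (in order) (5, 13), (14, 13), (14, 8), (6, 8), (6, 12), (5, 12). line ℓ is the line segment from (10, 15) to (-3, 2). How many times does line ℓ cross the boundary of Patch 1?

The segment meets the boundary at (6,11), (8,13).

2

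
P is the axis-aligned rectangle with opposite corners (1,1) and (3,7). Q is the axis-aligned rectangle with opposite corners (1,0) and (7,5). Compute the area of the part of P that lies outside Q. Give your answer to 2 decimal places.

|P∩Q|: x∈[1,3], y∈[1,5] → 2·4 = 8.
|P| = 12.
|P ∖ Q| = |P| − |P∩Q| = 12 − 8 = 4.00.

4.00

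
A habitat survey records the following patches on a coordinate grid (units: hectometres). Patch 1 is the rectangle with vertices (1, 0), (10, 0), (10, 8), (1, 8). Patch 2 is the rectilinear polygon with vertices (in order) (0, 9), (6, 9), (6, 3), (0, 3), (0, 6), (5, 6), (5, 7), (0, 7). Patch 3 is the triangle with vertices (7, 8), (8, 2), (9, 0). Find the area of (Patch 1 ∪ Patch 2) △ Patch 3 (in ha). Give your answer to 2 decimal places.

|Patch 1 ∪ Patch 2| = 82.
|(Patch 1 ∪ Patch 2) ∩ Patch 3| = 2.
|(Patch 1 ∪ Patch 2) △ Patch 3| = 82 + 2 − 4 = 80.00.

80.00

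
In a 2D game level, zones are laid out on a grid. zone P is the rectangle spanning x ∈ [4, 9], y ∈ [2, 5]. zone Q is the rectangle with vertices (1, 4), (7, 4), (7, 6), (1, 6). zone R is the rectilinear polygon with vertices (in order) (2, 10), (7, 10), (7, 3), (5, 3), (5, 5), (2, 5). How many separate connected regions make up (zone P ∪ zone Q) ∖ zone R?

(zone P ∪ zone Q) ∖ zone R is a single connected region.

1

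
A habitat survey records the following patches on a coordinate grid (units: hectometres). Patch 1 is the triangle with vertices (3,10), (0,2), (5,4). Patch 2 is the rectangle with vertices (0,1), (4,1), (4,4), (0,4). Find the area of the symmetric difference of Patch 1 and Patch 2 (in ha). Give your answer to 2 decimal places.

|Patch 1| = 17, |Patch 2| = 12, |Patch 1∩Patch 2| = 4.05.
|Patch 1 △ Patch 2| = |Patch 1| + |Patch 2| − 2·|Patch 1∩Patch 2| = 17 + 12 − 8.1 = 20.90.

20.90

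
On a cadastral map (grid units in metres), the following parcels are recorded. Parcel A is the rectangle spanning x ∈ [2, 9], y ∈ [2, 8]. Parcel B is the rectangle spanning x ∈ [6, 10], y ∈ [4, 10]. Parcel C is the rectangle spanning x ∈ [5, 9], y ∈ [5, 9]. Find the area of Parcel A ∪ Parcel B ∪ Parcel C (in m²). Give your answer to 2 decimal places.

By inclusion–exclusion:
Individual areas: |Parcel A| = 42, |Parcel B| = 24, |Parcel C| = 16.
|Parcel A∩Parcel B|: x∈[6,9], y∈[4,8] → 3·4 = 12.
|Parcel A∩Parcel C|: x∈[5,9], y∈[5,8] → 4·3 = 12.
|Parcel B∩Parcel C|: x∈[6,9], y∈[5,9] → 3·4 = 12.
|Parcel A∩Parcel B∩Parcel C| = 9.
|Parcel A ∪ Parcel B ∪ Parcel C| = 82 − 36 + 9 = 55.00.

55.00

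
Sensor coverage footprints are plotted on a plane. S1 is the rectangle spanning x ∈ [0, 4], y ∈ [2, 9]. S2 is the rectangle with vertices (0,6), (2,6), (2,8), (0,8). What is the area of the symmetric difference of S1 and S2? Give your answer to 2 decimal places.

24.00

|S1∩S2|: x∈[0,2], y∈[6,8] → 2·2 = 4.
|S1 △ S2| = |S1| + |S2| − 2·|S1∩S2| = 28 + 4 − 8 = 24.00.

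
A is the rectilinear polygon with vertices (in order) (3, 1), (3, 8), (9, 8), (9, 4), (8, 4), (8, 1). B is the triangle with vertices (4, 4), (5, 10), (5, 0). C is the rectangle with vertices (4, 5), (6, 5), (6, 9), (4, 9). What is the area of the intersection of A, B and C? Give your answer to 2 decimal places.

1.75

The intersection is the polygon with vertices (5,5), (4.167,5), (4.667,8), (5,8).
By the shoelace formula its area is 1.75.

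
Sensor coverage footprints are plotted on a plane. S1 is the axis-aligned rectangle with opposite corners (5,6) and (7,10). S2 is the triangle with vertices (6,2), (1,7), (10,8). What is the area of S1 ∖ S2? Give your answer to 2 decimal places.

4.89

|S1| = 8, |S1∩S2| = 3.1111.
|S1 ∖ S2| = |S1| − |S1∩S2| = 8 − 3.1111 = 4.89.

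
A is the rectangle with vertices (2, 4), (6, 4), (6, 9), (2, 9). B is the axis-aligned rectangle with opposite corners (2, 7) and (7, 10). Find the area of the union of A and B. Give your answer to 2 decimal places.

By inclusion–exclusion:
Individual areas: |A| = 20, |B| = 15.
|A∩B|: x∈[2,6], y∈[7,9] → 4·2 = 8.
|A ∪ B| = 35 − 8 = 27.00.

27.00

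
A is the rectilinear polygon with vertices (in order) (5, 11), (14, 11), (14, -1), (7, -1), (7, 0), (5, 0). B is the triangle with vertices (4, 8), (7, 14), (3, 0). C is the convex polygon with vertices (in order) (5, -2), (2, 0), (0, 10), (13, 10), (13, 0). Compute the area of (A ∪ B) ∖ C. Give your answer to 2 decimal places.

|A ∪ B| = 112.9643.
|(A ∪ B) ∩ C| = 90.
|(A ∪ B) ∖ C| = 112.9643 − 90 = 22.96.

22.96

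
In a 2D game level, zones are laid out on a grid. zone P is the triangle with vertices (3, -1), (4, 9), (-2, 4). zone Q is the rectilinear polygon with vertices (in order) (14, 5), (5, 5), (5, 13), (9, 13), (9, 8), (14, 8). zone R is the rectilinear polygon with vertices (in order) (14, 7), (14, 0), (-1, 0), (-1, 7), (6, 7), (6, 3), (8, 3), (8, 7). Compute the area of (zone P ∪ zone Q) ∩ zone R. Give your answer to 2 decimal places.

|zone P ∪ zone Q| = 74.5.
|(zone P ∪ zone Q) ∩ zone R| = 37.83.

37.83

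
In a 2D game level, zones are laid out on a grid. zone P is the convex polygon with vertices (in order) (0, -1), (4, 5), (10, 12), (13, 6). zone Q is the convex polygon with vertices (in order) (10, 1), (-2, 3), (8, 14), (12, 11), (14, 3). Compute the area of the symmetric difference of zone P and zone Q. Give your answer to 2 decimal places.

|zone P| = 53.5, |zone Q| = 117, |zone P∩zone Q| = 48.
|zone P △ zone Q| = |zone P| + |zone Q| − 2·|zone P∩zone Q| = 53.5 + 117 − 96 = 74.50.

74.50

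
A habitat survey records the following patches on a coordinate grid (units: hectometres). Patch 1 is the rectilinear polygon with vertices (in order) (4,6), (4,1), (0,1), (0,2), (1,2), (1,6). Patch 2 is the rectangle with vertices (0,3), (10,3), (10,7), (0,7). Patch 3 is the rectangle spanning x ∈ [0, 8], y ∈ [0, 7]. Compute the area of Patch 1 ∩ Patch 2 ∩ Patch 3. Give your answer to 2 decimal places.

9.00

The intersection is the polygon with vertices (1,3), (1,6), (4,6), (4,3).
By the shoelace formula its area is 9.00.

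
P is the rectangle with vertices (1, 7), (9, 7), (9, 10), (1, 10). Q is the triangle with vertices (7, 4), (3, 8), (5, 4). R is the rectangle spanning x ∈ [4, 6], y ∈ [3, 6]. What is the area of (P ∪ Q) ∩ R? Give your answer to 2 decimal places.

2.50

The region (P ∪ Q) ∩ R is the polygon with vertices (6,5), (6,4), (5,4), (4,6), (5,6).
By the shoelace formula its area is 2.50.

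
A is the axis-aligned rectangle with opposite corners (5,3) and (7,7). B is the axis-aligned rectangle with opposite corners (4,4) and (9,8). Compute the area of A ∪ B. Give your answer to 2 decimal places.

By inclusion–exclusion:
Individual areas: |A| = 8, |B| = 20.
|A∩B|: x∈[5,7], y∈[4,7] → 2·3 = 6.
|A ∪ B| = 28 − 6 = 22.00.

22.00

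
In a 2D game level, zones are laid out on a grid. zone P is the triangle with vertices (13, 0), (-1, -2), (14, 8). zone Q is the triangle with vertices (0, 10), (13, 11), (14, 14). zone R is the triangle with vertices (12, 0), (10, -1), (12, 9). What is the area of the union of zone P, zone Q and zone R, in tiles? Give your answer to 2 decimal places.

75.05

By inclusion–exclusion:
Individual areas: |zone P| = 55, |zone Q| = 19, |zone R| = 9.
|zone P∩zone Q| = 0.
|zone P∩zone R| = 7.9483.
|zone Q∩zone R| = 0.
|zone P∩zone Q∩zone R| = 0.
|zone P ∪ zone Q ∪ zone R| = 83 − 7.9483 + 0 = 75.05.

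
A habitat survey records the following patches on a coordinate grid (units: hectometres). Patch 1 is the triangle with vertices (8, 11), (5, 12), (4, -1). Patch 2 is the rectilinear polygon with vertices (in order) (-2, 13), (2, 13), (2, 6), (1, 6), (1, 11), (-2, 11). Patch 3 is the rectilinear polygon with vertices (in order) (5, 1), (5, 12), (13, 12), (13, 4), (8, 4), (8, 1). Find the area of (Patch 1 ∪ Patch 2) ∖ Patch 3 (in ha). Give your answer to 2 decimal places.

|Patch 1 ∪ Patch 2| = 33.
|(Patch 1 ∪ Patch 2) ∩ Patch 3| = 15.
|(Patch 1 ∪ Patch 2) ∖ Patch 3| = 33 − 15 = 18.00.

18.00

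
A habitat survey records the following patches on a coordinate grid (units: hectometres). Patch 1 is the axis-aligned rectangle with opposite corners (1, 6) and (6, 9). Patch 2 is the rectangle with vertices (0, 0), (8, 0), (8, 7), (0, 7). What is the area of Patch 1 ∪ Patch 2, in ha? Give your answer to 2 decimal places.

66.00

By inclusion–exclusion:
Individual areas: |Patch 1| = 15, |Patch 2| = 56.
|Patch 1∩Patch 2|: x∈[1,6], y∈[6,7] → 5·1 = 5.
|Patch 1 ∪ Patch 2| = 71 − 5 = 66.00.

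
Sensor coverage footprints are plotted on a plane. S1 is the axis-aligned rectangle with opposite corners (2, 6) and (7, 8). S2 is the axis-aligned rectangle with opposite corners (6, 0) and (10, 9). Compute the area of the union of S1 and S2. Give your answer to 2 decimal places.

By inclusion–exclusion:
Individual areas: |S1| = 10, |S2| = 36.
|S1∩S2|: x∈[6,7], y∈[6,8] → 1·2 = 2.
|S1 ∪ S2| = 46 − 2 = 44.00.

44.00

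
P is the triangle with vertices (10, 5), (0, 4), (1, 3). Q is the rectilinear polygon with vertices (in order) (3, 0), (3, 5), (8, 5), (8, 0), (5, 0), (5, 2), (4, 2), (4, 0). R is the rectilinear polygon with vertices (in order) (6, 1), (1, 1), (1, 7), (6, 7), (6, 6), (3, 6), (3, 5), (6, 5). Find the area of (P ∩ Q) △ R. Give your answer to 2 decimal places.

|P ∩ Q| = 2.75.
|(P ∩ Q) ∩ R| = 2.0167.
|(P ∩ Q) △ R| = 2.75 + 27 − 4.0333 = 25.72.

25.72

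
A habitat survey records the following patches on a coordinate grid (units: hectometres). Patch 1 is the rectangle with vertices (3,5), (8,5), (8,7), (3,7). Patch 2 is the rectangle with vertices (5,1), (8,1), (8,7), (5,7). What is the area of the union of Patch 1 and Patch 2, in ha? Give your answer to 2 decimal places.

22.00

By inclusion–exclusion:
Individual areas: |Patch 1| = 10, |Patch 2| = 18.
|Patch 1∩Patch 2|: x∈[5,8], y∈[5,7] → 3·2 = 6.
|Patch 1 ∪ Patch 2| = 28 − 6 = 22.00.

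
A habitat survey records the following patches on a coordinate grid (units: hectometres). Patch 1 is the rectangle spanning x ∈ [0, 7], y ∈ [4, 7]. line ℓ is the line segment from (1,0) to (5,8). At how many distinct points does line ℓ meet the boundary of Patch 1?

The segment meets the boundary at (4.5,7), (3,4).

2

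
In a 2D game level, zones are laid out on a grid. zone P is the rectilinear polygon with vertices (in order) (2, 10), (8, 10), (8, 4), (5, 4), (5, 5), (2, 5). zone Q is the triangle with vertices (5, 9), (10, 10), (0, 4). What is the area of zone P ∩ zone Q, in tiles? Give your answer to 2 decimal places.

The intersection is the polygon with vertices (8,8.8), (2,5.2), (2,6), (5,9), (8,9.6).
By the shoelace formula its area is 8.40.

8.40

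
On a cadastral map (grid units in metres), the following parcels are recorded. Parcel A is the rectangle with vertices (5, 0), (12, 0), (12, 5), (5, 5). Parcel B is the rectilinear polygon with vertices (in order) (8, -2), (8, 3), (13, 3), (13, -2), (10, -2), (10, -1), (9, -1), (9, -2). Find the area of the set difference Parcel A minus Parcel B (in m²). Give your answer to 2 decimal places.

|Parcel A| = 35, |Parcel A∩Parcel B| = 12.
|Parcel A ∖ Parcel B| = |Parcel A| − |Parcel A∩Parcel B| = 35 − 12 = 23.00.

23.00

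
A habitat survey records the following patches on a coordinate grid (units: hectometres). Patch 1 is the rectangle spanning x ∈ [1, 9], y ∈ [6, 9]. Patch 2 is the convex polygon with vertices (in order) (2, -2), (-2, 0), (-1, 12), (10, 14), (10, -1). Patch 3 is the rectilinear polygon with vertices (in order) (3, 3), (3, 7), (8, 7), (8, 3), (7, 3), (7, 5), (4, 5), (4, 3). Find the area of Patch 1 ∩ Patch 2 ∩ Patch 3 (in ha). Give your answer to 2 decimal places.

The intersection is the polygon with vertices (3,6), (3,7), (8,7), (8,6).
By the shoelace formula its area is 5.00.

5.00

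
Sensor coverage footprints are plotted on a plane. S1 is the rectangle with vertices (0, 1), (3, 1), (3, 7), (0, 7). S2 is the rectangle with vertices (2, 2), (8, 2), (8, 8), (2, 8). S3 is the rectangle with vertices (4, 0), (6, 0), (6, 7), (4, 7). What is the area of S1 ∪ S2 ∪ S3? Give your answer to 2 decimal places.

53.00

By inclusion–exclusion:
Individual areas: |S1| = 18, |S2| = 36, |S3| = 14.
|S1∩S2|: x∈[2,3], y∈[2,7] → 1·5 = 5.
|S1∩S3| = 0 (no overlap).
|S2∩S3|: x∈[4,6], y∈[2,7] → 2·5 = 10.
|S1∩S2∩S3| = 0.
|S1 ∪ S2 ∪ S3| = 68 − 15 + 0 = 53.00.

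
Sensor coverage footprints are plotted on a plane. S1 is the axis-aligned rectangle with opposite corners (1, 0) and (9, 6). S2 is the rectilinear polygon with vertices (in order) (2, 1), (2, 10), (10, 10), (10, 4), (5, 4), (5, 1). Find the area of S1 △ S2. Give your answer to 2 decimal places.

59.00

|S1| = 48, |S2| = 57, |S1∩S2| = 23.
|S1 △ S2| = |S1| + |S2| − 2·|S1∩S2| = 48 + 57 − 46 = 59.00.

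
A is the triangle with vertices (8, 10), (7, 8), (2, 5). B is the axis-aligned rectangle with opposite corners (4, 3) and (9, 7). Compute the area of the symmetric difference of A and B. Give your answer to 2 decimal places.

22.57

|A| = 3.5, |B| = 20, |A∩B| = 0.4667.
|A △ B| = |A| + |B| − 2·|A∩B| = 3.5 + 20 − 0.9333 = 22.57.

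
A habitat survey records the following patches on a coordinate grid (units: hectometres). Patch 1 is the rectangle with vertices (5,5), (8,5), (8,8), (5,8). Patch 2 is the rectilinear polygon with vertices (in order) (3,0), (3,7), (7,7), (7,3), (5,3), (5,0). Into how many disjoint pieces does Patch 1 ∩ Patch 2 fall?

Patch 1 ∩ Patch 2 is a single connected region.

1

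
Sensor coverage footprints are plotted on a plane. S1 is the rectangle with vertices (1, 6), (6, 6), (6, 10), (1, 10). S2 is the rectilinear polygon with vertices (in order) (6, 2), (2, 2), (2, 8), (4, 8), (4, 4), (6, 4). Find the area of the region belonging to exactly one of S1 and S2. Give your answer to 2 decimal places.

|S1| = 20, |S2| = 16, |S1∩S2| = 4.
|S1 △ S2| = |S1| + |S2| − 2·|S1∩S2| = 20 + 16 − 8 = 28.00.

28.00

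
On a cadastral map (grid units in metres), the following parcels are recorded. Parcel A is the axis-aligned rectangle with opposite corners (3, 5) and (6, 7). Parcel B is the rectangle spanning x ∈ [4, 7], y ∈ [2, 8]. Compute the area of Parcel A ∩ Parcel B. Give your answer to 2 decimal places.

|Parcel A∩Parcel B|: x∈[4,6], y∈[5,7] → 2·2 = 4.

4.00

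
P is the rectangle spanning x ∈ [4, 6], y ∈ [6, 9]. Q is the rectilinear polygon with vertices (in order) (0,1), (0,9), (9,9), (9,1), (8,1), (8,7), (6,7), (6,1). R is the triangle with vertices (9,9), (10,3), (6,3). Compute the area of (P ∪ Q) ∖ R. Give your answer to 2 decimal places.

55.00

|P ∪ Q| = 60.
|(P ∪ Q) ∩ R| = 5.
|(P ∪ Q) ∖ R| = 60 − 5 = 55.00.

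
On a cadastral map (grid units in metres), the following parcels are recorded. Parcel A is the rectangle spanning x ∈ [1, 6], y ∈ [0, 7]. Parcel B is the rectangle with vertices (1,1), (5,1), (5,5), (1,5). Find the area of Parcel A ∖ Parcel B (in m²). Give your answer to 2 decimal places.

|Parcel A∩Parcel B|: x∈[1,5], y∈[1,5] → 4·4 = 16.
|Parcel A| = 35.
|Parcel A ∖ Parcel B| = |Parcel A| − |Parcel A∩Parcel B| = 35 − 16 = 19.00.

19.00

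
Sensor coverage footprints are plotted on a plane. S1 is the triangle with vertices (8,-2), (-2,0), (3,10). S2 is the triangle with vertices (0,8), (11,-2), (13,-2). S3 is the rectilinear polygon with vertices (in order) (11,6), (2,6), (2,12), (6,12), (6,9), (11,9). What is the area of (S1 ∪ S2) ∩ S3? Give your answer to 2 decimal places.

6.33

The region (S1 ∪ S2) ∩ S3 is the polygon with vertices (3,10), (4.667,6), (2,6), (2,8).
By the shoelace formula its area is 6.33.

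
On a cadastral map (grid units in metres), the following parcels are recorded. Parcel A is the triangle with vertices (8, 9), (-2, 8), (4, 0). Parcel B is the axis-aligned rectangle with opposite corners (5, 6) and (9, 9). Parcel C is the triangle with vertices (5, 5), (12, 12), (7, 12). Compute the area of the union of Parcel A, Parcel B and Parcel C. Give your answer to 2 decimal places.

60.24

By inclusion–exclusion:
Individual areas: |Parcel A| = 43, |Parcel B| = 12, |Parcel C| = 17.5.
|Parcel A∩Parcel B| = 6.55.
|Parcel A∩Parcel C| = 4.6368.
|Parcel B∩Parcel C| = 5.3571.
|Parcel A∩Parcel B∩Parcel C| = 4.2796.
|Parcel A ∪ Parcel B ∪ Parcel C| = 72.5 − 16.5439 + 4.2796 = 60.24.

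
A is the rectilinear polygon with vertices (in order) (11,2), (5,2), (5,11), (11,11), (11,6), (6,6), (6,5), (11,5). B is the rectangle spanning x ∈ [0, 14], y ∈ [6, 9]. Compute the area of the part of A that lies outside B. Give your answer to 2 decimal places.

31.00

|A| = 49, |A∩B| = 18.
|A ∖ B| = |A| − |A∩B| = 49 − 18 = 31.00.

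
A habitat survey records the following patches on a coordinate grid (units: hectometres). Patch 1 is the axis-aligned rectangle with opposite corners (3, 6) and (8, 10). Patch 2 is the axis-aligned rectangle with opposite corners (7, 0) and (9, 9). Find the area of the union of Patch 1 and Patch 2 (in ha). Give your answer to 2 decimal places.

By inclusion–exclusion:
Individual areas: |Patch 1| = 20, |Patch 2| = 18.
|Patch 1∩Patch 2|: x∈[7,8], y∈[6,9] → 1·3 = 3.
|Patch 1 ∪ Patch 2| = 38 − 3 = 35.00.

35.00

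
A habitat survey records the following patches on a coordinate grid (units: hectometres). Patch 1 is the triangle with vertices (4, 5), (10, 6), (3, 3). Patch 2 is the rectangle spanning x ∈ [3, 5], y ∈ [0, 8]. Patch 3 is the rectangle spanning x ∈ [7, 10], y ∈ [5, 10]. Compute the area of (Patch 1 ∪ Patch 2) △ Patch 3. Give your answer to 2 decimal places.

32.11

|Patch 1 ∪ Patch 2| = 19.2738.
|(Patch 1 ∪ Patch 2) ∩ Patch 3| = 1.0833.
|(Patch 1 ∪ Patch 2) △ Patch 3| = 19.2738 + 15 − 2.1667 = 32.11.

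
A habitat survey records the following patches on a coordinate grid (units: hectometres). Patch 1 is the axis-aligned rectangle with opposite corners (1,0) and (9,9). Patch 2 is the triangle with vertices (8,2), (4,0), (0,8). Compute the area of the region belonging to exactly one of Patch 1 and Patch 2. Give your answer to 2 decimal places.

|Patch 1| = 72, |Patch 2| = 20, |Patch 1∩Patch 2| = 19.375.
|Patch 1 △ Patch 2| = |Patch 1| + |Patch 2| − 2·|Patch 1∩Patch 2| = 72 + 20 − 38.75 = 53.25.

53.25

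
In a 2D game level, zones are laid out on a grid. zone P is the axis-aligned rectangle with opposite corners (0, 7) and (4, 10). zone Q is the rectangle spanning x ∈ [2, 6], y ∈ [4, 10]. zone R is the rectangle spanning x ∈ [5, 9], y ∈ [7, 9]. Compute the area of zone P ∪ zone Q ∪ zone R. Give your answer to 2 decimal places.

36.00

By inclusion–exclusion:
Individual areas: |zone P| = 12, |zone Q| = 24, |zone R| = 8.
|zone P∩zone Q|: x∈[2,4], y∈[7,10] → 2·3 = 6.
|zone P∩zone R| = 0 (no overlap).
|zone Q∩zone R|: x∈[5,6], y∈[7,9] → 1·2 = 2.
|zone P∩zone Q∩zone R| = 0.
|zone P ∪ zone Q ∪ zone R| = 44 − 8 + 0 = 36.00.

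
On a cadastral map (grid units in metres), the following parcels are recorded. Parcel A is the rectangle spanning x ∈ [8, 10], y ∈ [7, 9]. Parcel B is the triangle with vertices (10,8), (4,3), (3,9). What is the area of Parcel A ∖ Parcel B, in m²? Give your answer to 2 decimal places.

|Parcel A| = 4, |Parcel A∩Parcel B| = 1.6857.
|Parcel A ∖ Parcel B| = |Parcel A| − |Parcel A∩Parcel B| = 4 − 1.6857 = 2.31.

2.31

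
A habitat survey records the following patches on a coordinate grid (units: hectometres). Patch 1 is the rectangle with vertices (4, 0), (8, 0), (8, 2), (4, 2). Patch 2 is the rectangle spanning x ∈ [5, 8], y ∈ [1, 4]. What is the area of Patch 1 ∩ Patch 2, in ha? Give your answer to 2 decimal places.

3.00

|Patch 1∩Patch 2|: x∈[5,8], y∈[1,2] → 3·1 = 3.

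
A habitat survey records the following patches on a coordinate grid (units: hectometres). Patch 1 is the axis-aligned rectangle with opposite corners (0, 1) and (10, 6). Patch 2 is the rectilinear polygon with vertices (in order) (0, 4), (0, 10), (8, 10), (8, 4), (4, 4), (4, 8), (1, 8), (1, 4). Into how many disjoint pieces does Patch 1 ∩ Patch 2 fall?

Patch 1 ∩ Patch 2 splits into 2 disjoint pieces (area 8, area 2).

2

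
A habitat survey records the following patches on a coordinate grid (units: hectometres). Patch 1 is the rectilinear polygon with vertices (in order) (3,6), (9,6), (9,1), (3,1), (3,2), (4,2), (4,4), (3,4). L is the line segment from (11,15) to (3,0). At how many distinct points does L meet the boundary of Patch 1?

The segment meets the boundary at (6.2,6), (3.533,1).

2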